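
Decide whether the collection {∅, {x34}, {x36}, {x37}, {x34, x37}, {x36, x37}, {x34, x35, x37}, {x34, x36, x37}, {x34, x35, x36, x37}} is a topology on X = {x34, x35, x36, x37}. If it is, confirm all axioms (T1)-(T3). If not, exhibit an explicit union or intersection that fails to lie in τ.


τ is NOT a topology on X.

Axiom (T1): ∅ ∈ τ? Yes; X ∈ τ? Yes.
Axiom (T2/T3): check pairwise unions and intersections of members of τ.
Counterexample for (T2): {x34} ∪ {x36} = {x34, x36} ∉ τ. Therefore τ is NOT a topology.


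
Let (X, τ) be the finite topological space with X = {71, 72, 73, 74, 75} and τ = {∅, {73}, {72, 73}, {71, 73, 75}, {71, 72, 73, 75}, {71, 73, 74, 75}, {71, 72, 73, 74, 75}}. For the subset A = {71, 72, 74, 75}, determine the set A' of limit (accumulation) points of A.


A' = {71, 74, 75}

For each x ∈ X, list the open sets U ∈ τ with x ∈ U, then check whether U ∩ (A ∖ {x}) ≠ ∅ for every such U.
  x = 71: opens ∋ x are {71, 73, 75}, {71, 72, 73, 75}, {71, 73, 74, 75}, {71, 72, 73, 74, 75}; each meets A ∖ {71}, so x IS a limit point.
  x = 72: open {72, 73} ∋ x has {72, 73} ∩ (A ∖ {72}) = ∅, so x is NOT a limit point.
  x = 73: open {73} ∋ x has {73} ∩ (A ∖ {73}) = ∅, so x is NOT a limit point.
  x = 74: opens ∋ x are {71, 73, 74, 75}, {71, 72, 73, 74, 75}; each meets A ∖ {74}, so x IS a limit point.
  x = 75: opens ∋ x are {71, 73, 75}, {71, 72, 73, 75}, {71, 73, 74, 75}, {71, 72, 73, 74, 75}; each meets A ∖ {75}, so x IS a limit point.
Collecting: A' = {71, 74, 75}.


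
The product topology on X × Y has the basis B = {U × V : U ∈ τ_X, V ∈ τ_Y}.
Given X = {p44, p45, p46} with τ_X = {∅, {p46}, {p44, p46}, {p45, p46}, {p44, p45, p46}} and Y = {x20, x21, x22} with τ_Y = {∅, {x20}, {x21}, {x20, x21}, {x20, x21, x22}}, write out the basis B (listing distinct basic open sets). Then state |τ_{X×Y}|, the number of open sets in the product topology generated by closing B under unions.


Basis B = {∅ × ∅, {p46} × {x20}, {p46} × {x21}, {p44, p46} × {x20}, {p44, p46} × {x21}, {p45, p46} × {x20}, {p45, p46} × {x21}, {p46} × {x20, x21}, {p44, p45, p46} × {x20}, {p44, p45, p46} × {x21}, {p46} × {x20, x21, x22}, {p44, p46} × {x20, x21}, {p45, p46} × {x20, x21}, {p44, p46} × {x20, x21, x22}, {p44, p45, p46} × {x20, x21}, {p45, p46} × {x20, x21, x22}, {p44, p45, p46} × {x20, x21, x22}}; |τ_{X×Y}| = 50.

Enumerate products U × V with U ∈ τ_X, V ∈ τ_Y (deduplicated):
  ∅ × ∅ = {} (∅)
  {p46} × {x20} = {(p46,x20)}
  {p46} × {x21} = {(p46,x21)}
  {p44, p46} × {x20} = {(p44,x20), (p46,x20)}
  {p44, p46} × {x21} = {(p44,x21), (p46,x21)}
  {p45, p46} × {x20} = {(p45,x20), (p46,x20)}
  {p45, p46} × {x21} = {(p45,x21), (p46,x21)}
  {p46} × {x20, x21} = {(p46,x20), (p46,x21)}
  {p44, p45, p46} × {x20} = {(p44,x20), (p45,x20), (p46,x20)}
  {p44, p45, p46} × {x21} = {(p44,x21), (p45,x21), (p46,x21)}
  {p46} × {x20, x21, x22} = {(p46,x20), (p46,x21), (p46,x22)}
  {p44, p46} × {x20, x21} = {(p44,x20), (p44,x21), (p46,x20), (p46,x21)}
  {p45, p46} × {x20, x21} = {(p45,x20), (p45,x21), (p46,x20), (p46,x21)}
  {p44, p46} × {x20, x21, x22} = {(p44,x20), (p44,x21), (p44,x22), (p46,x20), (p46,x21), (p46,x22)}
  {p44, p45, p46} × {x20, x21} = {(p44,x20), (p44,x21), (p45,x20), (p45,x21), (p46,x20), (p46,x21)}
  {p45, p46} × {x20, x21, x22} = {(p45,x20), (p45,x21), (p45,x22), (p46,x20), (p46,x21), (p46,x22)}
  {p44, p45, p46} × {x20, x21, x22} = {(p44,x20), (p44,x21), (p44,x22), (p45,x20), (p45,x21), (p45,x22), (p46,x20), (p46,x21), (p46,x22)}
These 17 distinct sets form the basis B.
Close under arbitrary unions to get τ_{X×Y}; counting gives |τ_{X×Y}| = 50.


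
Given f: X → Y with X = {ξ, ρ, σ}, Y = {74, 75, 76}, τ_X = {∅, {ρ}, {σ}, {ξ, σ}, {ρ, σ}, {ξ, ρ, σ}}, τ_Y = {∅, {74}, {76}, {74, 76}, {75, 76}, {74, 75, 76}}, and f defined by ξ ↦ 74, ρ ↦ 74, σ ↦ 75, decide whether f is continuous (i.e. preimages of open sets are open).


f is NOT continuous.

Compute f^{-1}(U) for each U ∈ τ_Y:
  U = ∅: f^{-1}(U) = ∅ ∈ τ_X ✓.
  U = {74}: f^{-1}(U) = {ξ, ρ} ∉ τ_X ✗.
  U = {76}: f^{-1}(U) = ∅ ∈ τ_X ✓.
  U = {74, 76}: f^{-1}(U) = {ξ, ρ} ∉ τ_X ✗.
  U = {75, 76}: f^{-1}(U) = {σ} ∈ τ_X ✓.
  U = {74, 75, 76}: f^{-1}(U) = {ξ, ρ, σ} ∈ τ_X ✓.
Found U = {74} with f^{-1}(U) = {ξ, ρ} not in τ_X. Therefore f is NOT continuous.


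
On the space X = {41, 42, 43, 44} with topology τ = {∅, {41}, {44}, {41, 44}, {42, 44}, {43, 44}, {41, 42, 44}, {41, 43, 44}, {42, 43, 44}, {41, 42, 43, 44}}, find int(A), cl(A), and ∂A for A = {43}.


int(A) = ∅, cl(A) = {43}, ∂A = {43}.

Closed sets in (X, τ) are complements of opens:
  closed(X, τ) = {∅, {41}, {42}, {43}, {41, 42}, {41, 43}, {42, 43}, {41, 42, 43}, {42, 43, 44}, {41, 42, 43, 44}}.
int(A) = ⋃ {U ∈ τ : U ⊆ A}. Opens contained in A: ∅.
Taking the union of these: int(A) = ∅.
cl(A) = ⋂ {C closed : A ⊆ C}. Closed sets containing A: {43}, {41, 43}, {42, 43}, {41, 42, 43}, {42, 43, 44}, {41, 42, 43, 44}.
Intersecting these: cl(A) = {43}.
∂A = cl(A) ∖ int(A) = {43} ∖ ∅ = {43}.


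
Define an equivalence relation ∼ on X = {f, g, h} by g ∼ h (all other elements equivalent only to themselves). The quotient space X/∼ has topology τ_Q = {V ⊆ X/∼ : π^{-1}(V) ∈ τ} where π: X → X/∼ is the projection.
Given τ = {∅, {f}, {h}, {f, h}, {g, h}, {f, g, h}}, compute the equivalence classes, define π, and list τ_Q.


X/∼ = {[f], [g=h]}; |τ_Q| = 4.

Equivalence classes: [f], [g=h].
Quotient map π: X → X/∼ sends f ↦ [f], g ↦ [g=h], h ↦ [g=h].
For each subset V ⊆ X/∼, compute π^{-1}(V) ⊆ X and check whether π^{-1}(V) ∈ τ. V is open in τ_Q iff π^{-1}(V) ∈ τ.
  V = {}: π^{-1}(V) = ∅ ∈ τ ✓.
  V = {[f]}: π^{-1}(V) = {f} ∈ τ ✓.
  V = {[g=h]}: π^{-1}(V) = {g, h} ∈ τ ✓.
  V = {[f], [g=h]}: π^{-1}(V) = {f, g, h} ∈ τ ✓.
Open sets in the quotient: τ_Q = {{}, {[f]}, {[g=h]}, {[f], [g=h]}} (4 elements).


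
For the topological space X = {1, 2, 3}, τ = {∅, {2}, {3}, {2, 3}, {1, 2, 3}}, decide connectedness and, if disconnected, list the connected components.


(X, τ) is connected.

Find clopen sets (U ∈ τ with X ∖ U ∈ τ):
  U = ∅, X ∖ U = {1, 2, 3} — both open, so U is clopen.
  U = {1, 2, 3}, X ∖ U = ∅ — both open, so U is clopen.
Only trivial clopens (∅ and X) exist, so (X, τ) is connected.
Compute connected components by grouping points that agree on all clopens:
  component: {1, 2, 3}


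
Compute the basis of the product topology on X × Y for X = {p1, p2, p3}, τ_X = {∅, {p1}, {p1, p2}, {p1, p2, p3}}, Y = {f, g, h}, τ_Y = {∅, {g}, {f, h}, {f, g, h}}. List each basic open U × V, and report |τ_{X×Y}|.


Basis B = {∅ × ∅, {p1} × {g}, {p1} × {f, h}, {p1, p2} × {g}, {p1} × {f, g, h}, {p1, p2, p3} × {g}, {p1, p2} × {f, h}, {p1, p2} × {f, g, h}, {p1, p2, p3} × {f, h}, {p1, p2, p3} × {f, g, h}}; |τ_{X×Y}| = 16.

Enumerate products U × V with U ∈ τ_X, V ∈ τ_Y (deduplicated):
  ∅ × ∅ = {} (∅)
  {p1} × {g} = {(p1,g)}
  {p1} × {f, h} = {(p1,f), (p1,h)}
  {p1, p2} × {g} = {(p1,g), (p2,g)}
  {p1} × {f, g, h} = {(p1,f), (p1,g), (p1,h)}
  {p1, p2, p3} × {g} = {(p1,g), (p2,g), (p3,g)}
  {p1, p2} × {f, h} = {(p1,f), (p1,h), (p2,f), (p2,h)}
  {p1, p2} × {f, g, h} = {(p1,f), (p1,g), (p1,h), (p2,f), (p2,g), (p2,h)}
  {p1, p2, p3} × {f, h} = {(p1,f), (p1,h), (p2,f), (p2,h), (p3,f), (p3,h)}
  {p1, p2, p3} × {f, g, h} = {(p1,f), (p1,g), (p1,h), (p2,f), (p2,g), (p2,h), (p3,f), (p3,g), (p3,h)}
These 10 distinct sets form the basis B.
Close under arbitrary unions to get τ_{X×Y}; counting gives |τ_{X×Y}| = 16.


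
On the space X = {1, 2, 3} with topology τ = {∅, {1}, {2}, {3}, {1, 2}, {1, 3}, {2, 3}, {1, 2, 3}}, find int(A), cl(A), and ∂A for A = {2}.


int(A) = {2}, cl(A) = {2}, ∂A = ∅.

Closed sets in (X, τ) are complements of opens:
  closed(X, τ) = {∅, {1}, {2}, {3}, {1, 2}, {1, 3}, {2, 3}, {1, 2, 3}}.
int(A) = ⋃ {U ∈ τ : U ⊆ A}. Opens contained in A: ∅, {2}.
Taking the union of these: int(A) = {2}.
cl(A) = ⋂ {C closed : A ⊆ C}. Closed sets containing A: {2}, {1, 2}, {2, 3}, {1, 2, 3}.
Intersecting these: cl(A) = {2}.
∂A = cl(A) ∖ int(A) = {2} ∖ {2} = ∅.


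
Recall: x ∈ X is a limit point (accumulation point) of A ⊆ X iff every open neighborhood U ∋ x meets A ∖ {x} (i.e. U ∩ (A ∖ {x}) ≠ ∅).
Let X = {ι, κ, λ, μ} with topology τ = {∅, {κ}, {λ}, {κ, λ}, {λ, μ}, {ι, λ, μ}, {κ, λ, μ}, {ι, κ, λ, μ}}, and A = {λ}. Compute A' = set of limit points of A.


A' = {ι, μ}

For each x ∈ X, list the open sets U ∈ τ with x ∈ U, then check whether U ∩ (A ∖ {x}) ≠ ∅ for every such U.
  x = ι: opens ∋ x are {ι, λ, μ}, {ι, κ, λ, μ}; each meets A ∖ {ι}, so x IS a limit point.
  x = κ: open {κ} ∋ x has {κ} ∩ (A ∖ {κ}) = ∅, so x is NOT a limit point.
  x = λ: open {λ} ∋ x has {λ} ∩ (A ∖ {λ}) = ∅, so x is NOT a limit point.
  x = μ: opens ∋ x are {λ, μ}, {ι, λ, μ}, {κ, λ, μ}, {ι, κ, λ, μ}; each meets A ∖ {μ}, so x IS a limit point.
Collecting: A' = {ι, μ}.


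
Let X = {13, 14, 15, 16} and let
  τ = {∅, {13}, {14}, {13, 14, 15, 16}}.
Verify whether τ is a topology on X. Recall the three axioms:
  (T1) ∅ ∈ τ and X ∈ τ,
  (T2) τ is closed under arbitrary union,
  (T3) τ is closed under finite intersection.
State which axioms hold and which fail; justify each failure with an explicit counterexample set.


τ is NOT a topology on X.

Axiom (T1): ∅ ∈ τ? Yes; X ∈ τ? Yes.
Axiom (T2/T3): check pairwise unions and intersections of members of τ.
Counterexample for (T2): {13} ∪ {14} = {13, 14} ∉ τ. Therefore τ is NOT a topology.


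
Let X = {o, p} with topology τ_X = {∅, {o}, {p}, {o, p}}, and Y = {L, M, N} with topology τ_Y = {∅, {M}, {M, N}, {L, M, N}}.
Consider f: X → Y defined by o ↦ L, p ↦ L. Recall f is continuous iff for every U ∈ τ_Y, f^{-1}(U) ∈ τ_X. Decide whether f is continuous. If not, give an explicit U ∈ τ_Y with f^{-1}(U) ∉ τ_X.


f IS continuous.

Compute f^{-1}(U) for each U ∈ τ_Y:
  U = ∅: f^{-1}(U) = ∅ ∈ τ_X ✓.
  U = {M}: f^{-1}(U) = ∅ ∈ τ_X ✓.
  U = {M, N}: f^{-1}(U) = ∅ ∈ τ_X ✓.
  U = {L, M, N}: f^{-1}(U) = {o, p} ∈ τ_X ✓.
Every preimage lies in τ_X, so f IS continuous.


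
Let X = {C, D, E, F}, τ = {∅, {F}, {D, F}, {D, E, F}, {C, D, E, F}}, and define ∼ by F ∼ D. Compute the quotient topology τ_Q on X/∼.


X/∼ = {[C], [D=F], [E]}; |τ_Q| = 4.

Equivalence classes: [C], [D=F], [E].
Quotient map π: X → X/∼ sends C ↦ [C], D ↦ [D=F], E ↦ [E], F ↦ [D=F].
For each subset V ⊆ X/∼, compute π^{-1}(V) ⊆ X and check whether π^{-1}(V) ∈ τ. V is open in τ_Q iff π^{-1}(V) ∈ τ.
  V = {}: π^{-1}(V) = ∅ ∈ τ ✓.
  V = {[C]}: π^{-1}(V) = {C} ∉ τ ✗.
  V = {[D=F]}: π^{-1}(V) = {D, F} ∈ τ ✓.
  V = {[C], [D=F]}: π^{-1}(V) = {C, D, F} ∉ τ ✗.
  V = {[E]}: π^{-1}(V) = {E} ∉ τ ✗.
  V = {[C], [E]}: π^{-1}(V) = {C, E} ∉ τ ✗.
  V = {[D=F], [E]}: π^{-1}(V) = {D, E, F} ∈ τ ✓.
  V = {[C], [D=F], [E]}: π^{-1}(V) = {C, D, E, F} ∈ τ ✓.
Open sets in the quotient: τ_Q = {{}, {[D=F]}, {[D=F], [E]}, {[C], [D=F], [E]}} (4 elements).


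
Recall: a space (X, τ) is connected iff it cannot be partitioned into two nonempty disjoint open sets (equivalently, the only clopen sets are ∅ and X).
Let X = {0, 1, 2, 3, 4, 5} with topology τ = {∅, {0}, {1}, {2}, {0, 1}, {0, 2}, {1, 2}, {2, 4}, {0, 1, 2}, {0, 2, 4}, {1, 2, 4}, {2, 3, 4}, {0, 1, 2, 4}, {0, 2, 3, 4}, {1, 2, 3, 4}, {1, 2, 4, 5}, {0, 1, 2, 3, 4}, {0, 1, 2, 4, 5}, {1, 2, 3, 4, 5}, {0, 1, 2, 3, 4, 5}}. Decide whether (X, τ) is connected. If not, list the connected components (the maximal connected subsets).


(X, τ) is disconnected; components = [{0}, {1, 2, 3, 4, 5}].

Find clopen sets (U ∈ τ with X ∖ U ∈ τ):
  U = ∅, X ∖ U = {0, 1, 2, 3, 4, 5} — both open, so U is clopen.
  U = {0}, X ∖ U = {1, 2, 3, 4, 5} — both open, so U is clopen.
  U = {1, 2, 3, 4, 5}, X ∖ U = {0} — both open, so U is clopen.
  U = {0, 1, 2, 3, 4, 5}, X ∖ U = ∅ — both open, so U is clopen.
Nontrivial clopen(s) exist: e.g. {1, 2, 3, 4, 5}. So (X, τ) is disconnected.
Compute connected components by grouping points that agree on all clopens:
  component: {0}
  component: {1, 2, 3, 4, 5}


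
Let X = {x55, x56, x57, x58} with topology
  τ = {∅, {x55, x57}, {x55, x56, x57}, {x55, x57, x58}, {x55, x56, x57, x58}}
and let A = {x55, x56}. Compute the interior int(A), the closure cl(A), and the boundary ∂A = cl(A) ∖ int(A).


int(A) = ∅, cl(A) = {x55, x56, x57, x58}, ∂A = {x55, x56, x57, x58}.

Closed sets in (X, τ) are complements of opens:
  closed(X, τ) = {∅, {x56}, {x58}, {x56, x58}, {x55, x56, x57, x58}}.
int(A) = ⋃ {U ∈ τ : U ⊆ A}. Opens contained in A: ∅.
Taking the union of these: int(A) = ∅.
cl(A) = ⋂ {C closed : A ⊆ C}. Closed sets containing A: {x55, x56, x57, x58}.
Intersecting these: cl(A) = {x55, x56, x57, x58}.
∂A = cl(A) ∖ int(A) = {x55, x56, x57, x58} ∖ ∅ = {x55, x56, x57, x58}.


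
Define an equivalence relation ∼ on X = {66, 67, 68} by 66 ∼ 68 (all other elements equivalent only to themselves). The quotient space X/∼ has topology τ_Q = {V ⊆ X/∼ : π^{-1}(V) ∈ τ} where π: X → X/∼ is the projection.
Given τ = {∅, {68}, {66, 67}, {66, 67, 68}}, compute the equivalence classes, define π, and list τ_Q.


X/∼ = {[66=68], [67]}; |τ_Q| = 2.

Equivalence classes: [66=68], [67].
Quotient map π: X → X/∼ sends 66 ↦ [66=68], 67 ↦ [67], 68 ↦ [66=68].
For each subset V ⊆ X/∼, compute π^{-1}(V) ⊆ X and check whether π^{-1}(V) ∈ τ. V is open in τ_Q iff π^{-1}(V) ∈ τ.
  V = {}: π^{-1}(V) = ∅ ∈ τ ✓.
  V = {[66=68]}: π^{-1}(V) = {66, 68} ∉ τ ✗.
  V = {[67]}: π^{-1}(V) = {67} ∉ τ ✗.
  V = {[66=68], [67]}: π^{-1}(V) = {66, 67, 68} ∈ τ ✓.
Open sets in the quotient: τ_Q = {{}, {[66=68], [67]}} (2 elements).


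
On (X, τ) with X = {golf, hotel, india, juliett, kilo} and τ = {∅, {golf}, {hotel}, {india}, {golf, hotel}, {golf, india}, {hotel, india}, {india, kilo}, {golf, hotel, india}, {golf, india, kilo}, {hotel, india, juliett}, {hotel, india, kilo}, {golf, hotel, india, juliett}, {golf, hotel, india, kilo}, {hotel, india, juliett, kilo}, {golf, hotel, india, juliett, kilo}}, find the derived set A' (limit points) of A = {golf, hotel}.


A' = {juliett}

For each x ∈ X, list the open sets U ∈ τ with x ∈ U, then check whether U ∩ (A ∖ {x}) ≠ ∅ for every such U.
  x = golf: open {golf} ∋ x has {golf} ∩ (A ∖ {golf}) = ∅, so x is NOT a limit point.
  x = hotel: open {hotel} ∋ x has {hotel} ∩ (A ∖ {hotel}) = ∅, so x is NOT a limit point.
  x = india: open {india} ∋ x has {india} ∩ (A ∖ {india}) = ∅, so x is NOT a limit point.
  x = juliett: opens ∋ x are {hotel, india, juliett}, {golf, hotel, india, juliett}, {hotel, india, juliett, kilo}, {golf, hotel, india, juliett, kilo}; each meets A ∖ {juliett}, so x IS a limit point.
  x = kilo: open {india, kilo} ∋ x has {india, kilo} ∩ (A ∖ {kilo}) = ∅, so x is NOT a limit point.
Collecting: A' = {juliett}.


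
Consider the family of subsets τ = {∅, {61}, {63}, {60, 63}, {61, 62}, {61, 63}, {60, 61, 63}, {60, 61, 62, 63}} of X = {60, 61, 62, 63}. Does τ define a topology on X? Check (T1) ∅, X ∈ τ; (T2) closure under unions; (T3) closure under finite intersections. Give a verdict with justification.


τ is NOT a topology on X.

Axiom (T1): ∅ ∈ τ? Yes; X ∈ τ? Yes.
Axiom (T2/T3): check pairwise unions and intersections of members of τ.
Counterexample for (T2): {63} ∪ {61, 62} = {61, 62, 63} ∉ τ. Therefore τ is NOT a topology.


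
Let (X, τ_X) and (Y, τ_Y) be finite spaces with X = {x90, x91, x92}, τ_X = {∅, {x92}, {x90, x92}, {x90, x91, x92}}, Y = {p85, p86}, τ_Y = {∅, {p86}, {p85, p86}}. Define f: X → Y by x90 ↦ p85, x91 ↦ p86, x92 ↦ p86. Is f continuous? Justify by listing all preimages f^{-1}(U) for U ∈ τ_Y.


f is NOT continuous.

Compute f^{-1}(U) for each U ∈ τ_Y:
  U = ∅: f^{-1}(U) = ∅ ∈ τ_X ✓.
  U = {p86}: f^{-1}(U) = {x91, x92} ∉ τ_X ✗.
  U = {p85, p86}: f^{-1}(U) = {x90, x91, x92} ∈ τ_X ✓.
Found U = {p86} with f^{-1}(U) = {x91, x92} not in τ_X. Therefore f is NOT continuous.


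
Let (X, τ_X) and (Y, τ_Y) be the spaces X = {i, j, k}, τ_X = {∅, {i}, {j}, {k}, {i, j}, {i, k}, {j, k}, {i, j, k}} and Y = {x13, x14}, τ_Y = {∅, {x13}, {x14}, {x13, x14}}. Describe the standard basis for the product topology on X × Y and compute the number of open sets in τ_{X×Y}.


Basis B = {∅ × ∅, {i} × {x13}, {i} × {x14}, {j} × {x13}, {j} × {x14}, {k} × {x13}, {k} × {x14}, {i} × {x13, x14}, {i, j} × {x13}, {i, k} × {x13}, {i, j} × {x14}, {i, k} × {x14}, {j} × {x13, x14}, {j, k} × {x13}, {j, k} × {x14}, {k} × {x13, x14}, {i, j, k} × {x13}, {i, j, k} × {x14}, {i, j} × {x13, x14}, {i, k} × {x13, x14}, {j, k} × {x13, x14}, {i, j, k} × {x13, x14}}; |τ_{X×Y}| = 64.

Enumerate products U × V with U ∈ τ_X, V ∈ τ_Y (deduplicated):
  ∅ × ∅ = {} (∅)
  {i} × {x13} = {(i,x13)}
  {i} × {x14} = {(i,x14)}
  {j} × {x13} = {(j,x13)}
  {j} × {x14} = {(j,x14)}
  {k} × {x13} = {(k,x13)}
  {k} × {x14} = {(k,x14)}
  {i} × {x13, x14} = {(i,x13), (i,x14)}
  {i, j} × {x13} = {(i,x13), (j,x13)}
  {i, k} × {x13} = {(i,x13), (k,x13)}
  {i, j} × {x14} = {(i,x14), (j,x14)}
  {i, k} × {x14} = {(i,x14), (k,x14)}
  {j} × {x13, x14} = {(j,x13), (j,x14)}
  {j, k} × {x13} = {(j,x13), (k,x13)}
  {j, k} × {x14} = {(j,x14), (k,x14)}
  {k} × {x13, x14} = {(k,x13), (k,x14)}
  {i, j, k} × {x13} = {(i,x13), (j,x13), (k,x13)}
  {i, j, k} × {x14} = {(i,x14), (j,x14), (k,x14)}
  {i, j} × {x13, x14} = {(i,x13), (i,x14), (j,x13), (j,x14)}
  {i, k} × {x13, x14} = {(i,x13), (i,x14), (k,x13), (k,x14)}
  {j, k} × {x13, x14} = {(j,x13), (j,x14), (k,x13), (k,x14)}
  {i, j, k} × {x13, x14} = {(i,x13), (i,x14), (j,x13), (j,x14), (k,x13), (k,x14)}
These 22 distinct sets form the basis B.
Close under arbitrary unions to get τ_{X×Y}; counting gives |τ_{X×Y}| = 64.


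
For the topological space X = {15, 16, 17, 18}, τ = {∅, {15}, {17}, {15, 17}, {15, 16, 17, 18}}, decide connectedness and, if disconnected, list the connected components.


(X, τ) is connected.

Find clopen sets (U ∈ τ with X ∖ U ∈ τ):
  U = ∅, X ∖ U = {15, 16, 17, 18} — both open, so U is clopen.
  U = {15, 16, 17, 18}, X ∖ U = ∅ — both open, so U is clopen.
Only trivial clopens (∅ and X) exist, so (X, τ) is connected.
Compute connected components by grouping points that agree on all clopens:
  component: {15, 16, 17, 18}


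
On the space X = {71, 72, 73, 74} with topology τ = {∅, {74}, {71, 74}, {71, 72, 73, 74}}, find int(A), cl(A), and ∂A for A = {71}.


int(A) = ∅, cl(A) = {71, 72, 73}, ∂A = {71, 72, 73}.

Closed sets in (X, τ) are complements of opens:
  closed(X, τ) = {∅, {72, 73}, {71, 72, 73}, {71, 72, 73, 74}}.
int(A) = ⋃ {U ∈ τ : U ⊆ A}. Opens contained in A: ∅.
Taking the union of these: int(A) = ∅.
cl(A) = ⋂ {C closed : A ⊆ C}. Closed sets containing A: {71, 72, 73}, {71, 72, 73, 74}.
Intersecting these: cl(A) = {71, 72, 73}.
∂A = cl(A) ∖ int(A) = {71, 72, 73} ∖ ∅ = {71, 72, 73}.


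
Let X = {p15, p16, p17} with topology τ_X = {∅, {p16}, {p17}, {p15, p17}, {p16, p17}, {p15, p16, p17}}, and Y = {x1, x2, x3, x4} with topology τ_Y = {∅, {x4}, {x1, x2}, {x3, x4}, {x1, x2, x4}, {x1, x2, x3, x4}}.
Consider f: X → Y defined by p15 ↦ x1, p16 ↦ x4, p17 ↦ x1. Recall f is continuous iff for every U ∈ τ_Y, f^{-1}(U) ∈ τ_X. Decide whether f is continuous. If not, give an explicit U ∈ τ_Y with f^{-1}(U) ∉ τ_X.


f IS continuous.

Compute f^{-1}(U) for each U ∈ τ_Y:
  U = ∅: f^{-1}(U) = ∅ ∈ τ_X ✓.
  U = {x4}: f^{-1}(U) = {p16} ∈ τ_X ✓.
  U = {x1, x2}: f^{-1}(U) = {p15, p17} ∈ τ_X ✓.
  U = {x3, x4}: f^{-1}(U) = {p16} ∈ τ_X ✓.
  U = {x1, x2, x4}: f^{-1}(U) = {p15, p16, p17} ∈ τ_X ✓.
  U = {x1, x2, x3, x4}: f^{-1}(U) = {p15, p16, p17} ∈ τ_X ✓.
Every preimage lies in τ_X, so f IS continuous.


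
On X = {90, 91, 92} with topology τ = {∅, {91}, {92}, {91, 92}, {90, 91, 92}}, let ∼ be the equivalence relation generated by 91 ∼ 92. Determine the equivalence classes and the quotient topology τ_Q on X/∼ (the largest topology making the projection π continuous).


X/∼ = {[90], [91=92]}; |τ_Q| = 3.

Equivalence classes: [90], [91=92].
Quotient map π: X → X/∼ sends 90 ↦ [90], 91 ↦ [91=92], 92 ↦ [91=92].
For each subset V ⊆ X/∼, compute π^{-1}(V) ⊆ X and check whether π^{-1}(V) ∈ τ. V is open in τ_Q iff π^{-1}(V) ∈ τ.
  V = {}: π^{-1}(V) = ∅ ∈ τ ✓.
  V = {[90]}: π^{-1}(V) = {90} ∉ τ ✗.
  V = {[91=92]}: π^{-1}(V) = {91, 92} ∈ τ ✓.
  V = {[90], [91=92]}: π^{-1}(V) = {90, 91, 92} ∈ τ ✓.
Open sets in the quotient: τ_Q = {{}, {[91=92]}, {[90], [91=92]}} (3 elements).


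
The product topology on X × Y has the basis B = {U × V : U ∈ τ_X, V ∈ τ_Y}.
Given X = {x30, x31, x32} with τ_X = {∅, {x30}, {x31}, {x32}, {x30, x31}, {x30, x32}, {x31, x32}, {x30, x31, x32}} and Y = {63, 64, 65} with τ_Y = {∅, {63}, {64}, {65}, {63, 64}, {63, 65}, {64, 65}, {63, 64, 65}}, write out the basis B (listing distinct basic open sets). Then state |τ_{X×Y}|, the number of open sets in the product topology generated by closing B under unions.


Basis B = {∅ × ∅, {x30} × {63}, {x30} × {64}, {x30} × {65}, {x31} × {63}, {x31} × {64}, {x31} × {65}, {x32} × {63}, {x32} × {64}, {x32} × {65}, {x30} × {63, 64}, {x30} × {63, 65}, {x30, x31} × {63}, {x30, x32} × {63}, {x30} × {64, 65}, {x30, x31} × {64}, {x30, x32} × {64}, {x30, x31} × {65}, {x30, x32} × {65}, {x31} × {63, 64}, {x31} × {63, 65}, {x31, x32} × {63}, {x31} × {64, 65}, {x31, x32} × {64}, {x31, x32} × {65}, {x32} × {63, 64}, {x32} × {63, 65}, {x32} × {64, 65}, {x30} × {63, 64, 65}, {x30, x31, x32} × {63}, {x30, x31, x32} × {64}, {x30, x31, x32} × {65}, {x31} × {63, 64, 65}, {x32} × {63, 64, 65}, {x30, x31} × {63, 64}, {x30, x32} × {63, 64}, {x30, x31} × {63, 65}, {x30, x32} × {63, 65}, {x30, x31} × {64, 65}, {x30, x32} × {64, 65}, {x31, x32} × {63, 64}, {x31, x32} × {63, 65}, {x31, x32} × {64, 65}, {x30, x31} × {63, 64, 65}, {x30, x32} × {63, 64, 65}, {x30, x31, x32} × {63, 64}, {x30, x31, x32} × {63, 65}, {x30, x31, x32} × {64, 65}, {x31, x32} × {63, 64, 65}, {x30, x31, x32} × {63, 64, 65}}; |τ_{X×Y}| = 512.

Enumerate products U × V with U ∈ τ_X, V ∈ τ_Y (deduplicated):
  ∅ × ∅ = {} (∅)
  {x30} × {63} = {(x30,63)}
  {x30} × {64} = {(x30,64)}
  {x30} × {65} = {(x30,65)}
  {x31} × {63} = {(x31,63)}
  {x31} × {64} = {(x31,64)}
  {x31} × {65} = {(x31,65)}
  {x32} × {63} = {(x32,63)}
  {x32} × {64} = {(x32,64)}
  {x32} × {65} = {(x32,65)}
  {x30} × {63, 64} = {(x30,63), (x30,64)}
  {x30} × {63, 65} = {(x30,63), (x30,65)}
  {x30, x31} × {63} = {(x30,63), (x31,63)}
  {x30, x32} × {63} = {(x30,63), (x32,63)}
  {x30} × {64, 65} = {(x30,64), (x30,65)}
  {x30, x31} × {64} = {(x30,64), (x31,64)}
  {x30, x32} × {64} = {(x30,64), (x32,64)}
  {x30, x31} × {65} = {(x30,65), (x31,65)}
  {x30, x32} × {65} = {(x30,65), (x32,65)}
  {x31} × {63, 64} = {(x31,63), (x31,64)}
  {x31} × {63, 65} = {(x31,63), (x31,65)}
  {x31, x32} × {63} = {(x31,63), (x32,63)}
  {x31} × {64, 65} = {(x31,64), (x31,65)}
  {x31, x32} × {64} = {(x31,64), (x32,64)}
  {x31, x32} × {65} = {(x31,65), (x32,65)}
  {x32} × {63, 64} = {(x32,63), (x32,64)}
  {x32} × {63, 65} = {(x32,63), (x32,65)}
  {x32} × {64, 65} = {(x32,64), (x32,65)}
  {x30} × {63, 64, 65} = {(x30,63), (x30,64), (x30,65)}
  {x30, x31, x32} × {63} = {(x30,63), (x31,63), (x32,63)}
  {x30, x31, x32} × {64} = {(x30,64), (x31,64), (x32,64)}
  {x30, x31, x32} × {65} = {(x30,65), (x31,65), (x32,65)}
  {x31} × {63, 64, 65} = {(x31,63), (x31,64), (x31,65)}
  {x32} × {63, 64, 65} = {(x32,63), (x32,64), (x32,65)}
  {x30, x31} × {63, 64} = {(x30,63), (x30,64), (x31,63), (x31,64)}
  {x30, x32} × {63, 64} = {(x30,63), (x30,64), (x32,63), (x32,64)}
  {x30, x31} × {63, 65} = {(x30,63), (x30,65), (x31,63), (x31,65)}
  {x30, x32} × {63, 65} = {(x30,63), (x30,65), (x32,63), (x32,65)}
  {x30, x31} × {64, 65} = {(x30,64), (x30,65), (x31,64), (x31,65)}
  {x30, x32} × {64, 65} = {(x30,64), (x30,65), (x32,64), (x32,65)}
  {x31, x32} × {63, 64} = {(x31,63), (x31,64), (x32,63), (x32,64)}
  {x31, x32} × {63, 65} = {(x31,63), (x31,65), (x32,63), (x32,65)}
  {x31, x32} × {64, 65} = {(x31,64), (x31,65), (x32,64), (x32,65)}
  {x30, x31} × {63, 64, 65} = {(x30,63), (x30,64), (x30,65), (x31,63), (x31,64), (x31,65)}
  {x30, x32} × {63, 64, 65} = {(x30,63), (x30,64), (x30,65), (x32,63), (x32,64), (x32,65)}
  {x30, x31, x32} × {63, 64} = {(x30,63), (x30,64), (x31,63), (x31,64), (x32,63), (x32,64)}
  {x30, x31, x32} × {63, 65} = {(x30,63), (x30,65), (x31,63), (x31,65), (x32,63), (x32,65)}
  {x30, x31, x32} × {64, 65} = {(x30,64), (x30,65), (x31,64), (x31,65), (x32,64), (x32,65)}
  {x31, x32} × {63, 64, 65} = {(x31,63), (x31,64), (x31,65), (x32,63), (x32,64), (x32,65)}
  {x30, x31, x32} × {63, 64, 65} = {(x30,63), (x30,64), (x30,65), (x31,63), (x31,64), (x31,65), (x32,63), (x32,64), (x32,65)}
These 50 distinct sets form the basis B.
Close under arbitrary unions to get τ_{X×Y}; counting gives |τ_{X×Y}| = 512.


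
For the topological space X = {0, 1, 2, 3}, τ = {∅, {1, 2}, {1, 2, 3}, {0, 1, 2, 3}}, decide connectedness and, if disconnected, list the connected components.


(X, τ) is connected.

Find clopen sets (U ∈ τ with X ∖ U ∈ τ):
  U = ∅, X ∖ U = {0, 1, 2, 3} — both open, so U is clopen.
  U = {0, 1, 2, 3}, X ∖ U = ∅ — both open, so U is clopen.
Only trivial clopens (∅ and X) exist, so (X, τ) is connected.
Compute connected components by grouping points that agree on all clopens:
  component: {0, 1, 2, 3}


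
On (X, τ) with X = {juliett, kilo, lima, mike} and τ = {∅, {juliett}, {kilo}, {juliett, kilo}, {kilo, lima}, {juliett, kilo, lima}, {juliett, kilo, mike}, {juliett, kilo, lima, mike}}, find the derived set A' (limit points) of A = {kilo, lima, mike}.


A' = {lima, mike}

For each x ∈ X, list the open sets U ∈ τ with x ∈ U, then check whether U ∩ (A ∖ {x}) ≠ ∅ for every such U.
  x = juliett: open {juliett} ∋ x has {juliett} ∩ (A ∖ {juliett}) = ∅, so x is NOT a limit point.
  x = kilo: open {kilo} ∋ x has {kilo} ∩ (A ∖ {kilo}) = ∅, so x is NOT a limit point.
  x = lima: opens ∋ x are {kilo, lima}, {juliett, kilo, lima}, {juliett, kilo, lima, mike}; each meets A ∖ {lima}, so x IS a limit point.
  x = mike: opens ∋ x are {juliett, kilo, mike}, {juliett, kilo, lima, mike}; each meets A ∖ {mike}, so x IS a limit point.
Collecting: A' = {lima, mike}.


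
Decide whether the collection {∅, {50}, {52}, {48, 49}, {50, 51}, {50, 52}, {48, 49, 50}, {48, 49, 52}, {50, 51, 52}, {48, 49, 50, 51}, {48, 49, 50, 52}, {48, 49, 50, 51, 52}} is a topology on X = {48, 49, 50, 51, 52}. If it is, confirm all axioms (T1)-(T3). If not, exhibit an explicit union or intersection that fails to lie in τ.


τ IS a topology on X.

Axiom (T1): ∅ ∈ τ? Yes; X ∈ τ? Yes.
Axiom (T2/T3): check pairwise unions and intersections of members of τ.
All pairwise intersections and unions checked — each lies in τ. Therefore τ satisfies (T1), (T2), (T3): it IS a topology on X.


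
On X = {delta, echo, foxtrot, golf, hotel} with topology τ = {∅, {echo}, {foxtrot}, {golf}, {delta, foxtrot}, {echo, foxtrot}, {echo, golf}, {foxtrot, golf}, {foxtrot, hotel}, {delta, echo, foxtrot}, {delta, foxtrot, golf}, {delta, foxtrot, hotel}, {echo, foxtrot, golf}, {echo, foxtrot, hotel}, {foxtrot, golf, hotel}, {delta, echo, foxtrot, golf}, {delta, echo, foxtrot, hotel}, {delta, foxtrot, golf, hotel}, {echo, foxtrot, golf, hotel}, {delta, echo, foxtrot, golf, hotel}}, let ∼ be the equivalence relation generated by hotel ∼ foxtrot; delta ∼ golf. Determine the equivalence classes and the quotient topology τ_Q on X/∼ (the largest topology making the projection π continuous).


X/∼ = {[delta=golf], [echo], [foxtrot=hotel]}; |τ_Q| = 6.

Equivalence classes: [delta=golf], [echo], [foxtrot=hotel].
Quotient map π: X → X/∼ sends delta ↦ [delta=golf], echo ↦ [echo], foxtrot ↦ [foxtrot=hotel], golf ↦ [delta=golf], hotel ↦ [foxtrot=hotel].
For each subset V ⊆ X/∼, compute π^{-1}(V) ⊆ X and check whether π^{-1}(V) ∈ τ. V is open in τ_Q iff π^{-1}(V) ∈ τ.
  V = {}: π^{-1}(V) = ∅ ∈ τ ✓.
  V = {[delta=golf]}: π^{-1}(V) = {delta, golf} ∉ τ ✗.
  V = {[echo]}: π^{-1}(V) = {echo} ∈ τ ✓.
  V = {[delta=golf], [echo]}: π^{-1}(V) = {delta, echo, golf} ∉ τ ✗.
  V = {[foxtrot=hotel]}: π^{-1}(V) = {foxtrot, hotel} ∈ τ ✓.
  V = {[delta=golf], [foxtrot=hotel]}: π^{-1}(V) = {delta, foxtrot, golf, hotel} ∈ τ ✓.
  V = {[echo], [foxtrot=hotel]}: π^{-1}(V) = {echo, foxtrot, hotel} ∈ τ ✓.
  V = {[delta=golf], [echo], [foxtrot=hotel]}: π^{-1}(V) = {delta, echo, foxtrot, golf, hotel} ∈ τ ✓.
Open sets in the quotient: τ_Q = {{}, {[echo]}, {[foxtrot=hotel]}, {[delta=golf], [foxtrot=hotel]}, {[echo], [foxtrot=hotel]}, {[delta=golf], [echo], [foxtrot=hotel]}} (6 elements).


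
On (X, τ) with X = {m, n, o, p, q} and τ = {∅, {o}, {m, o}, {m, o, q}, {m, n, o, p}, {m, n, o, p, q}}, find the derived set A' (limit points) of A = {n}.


A' = {p}

For each x ∈ X, list the open sets U ∈ τ with x ∈ U, then check whether U ∩ (A ∖ {x}) ≠ ∅ for every such U.
  x = m: open {m, o} ∋ x has {m, o} ∩ (A ∖ {m}) = ∅, so x is NOT a limit point.
  x = n: open {m, n, o, p} ∋ x has {m, n, o, p} ∩ (A ∖ {n}) = ∅, so x is NOT a limit point.
  x = o: open {o} ∋ x has {o} ∩ (A ∖ {o}) = ∅, so x is NOT a limit point.
  x = p: opens ∋ x are {m, n, o, p}, {m, n, o, p, q}; each meets A ∖ {p}, so x IS a limit point.
  x = q: open {m, o, q} ∋ x has {m, o, q} ∩ (A ∖ {q}) = ∅, so x is NOT a limit point.
Collecting: A' = {p}.


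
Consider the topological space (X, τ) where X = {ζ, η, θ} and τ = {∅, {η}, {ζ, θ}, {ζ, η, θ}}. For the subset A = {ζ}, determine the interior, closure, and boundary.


int(A) = ∅, cl(A) = {ζ, θ}, ∂A = {ζ, θ}.

Closed sets in (X, τ) are complements of opens:
  closed(X, τ) = {∅, {η}, {ζ, θ}, {ζ, η, θ}}.
int(A) = ⋃ {U ∈ τ : U ⊆ A}. Opens contained in A: ∅.
Taking the union of these: int(A) = ∅.
cl(A) = ⋂ {C closed : A ⊆ C}. Closed sets containing A: {ζ, θ}, {ζ, η, θ}.
Intersecting these: cl(A) = {ζ, θ}.
∂A = cl(A) ∖ int(A) = {ζ, θ} ∖ ∅ = {ζ, θ}.


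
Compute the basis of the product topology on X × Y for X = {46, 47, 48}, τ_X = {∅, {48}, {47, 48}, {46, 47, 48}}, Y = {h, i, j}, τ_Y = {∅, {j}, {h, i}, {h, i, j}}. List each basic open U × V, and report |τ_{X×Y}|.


Basis B = {∅ × ∅, {48} × {j}, {47, 48} × {j}, {48} × {h, i}, {46, 47, 48} × {j}, {48} × {h, i, j}, {47, 48} × {h, i}, {46, 47, 48} × {h, i}, {47, 48} × {h, i, j}, {46, 47, 48} × {h, i, j}}; |τ_{X×Y}| = 16.

Enumerate products U × V with U ∈ τ_X, V ∈ τ_Y (deduplicated):
  ∅ × ∅ = {} (∅)
  {48} × {j} = {(48,j)}
  {47, 48} × {j} = {(47,j), (48,j)}
  {48} × {h, i} = {(48,h), (48,i)}
  {46, 47, 48} × {j} = {(46,j), (47,j), (48,j)}
  {48} × {h, i, j} = {(48,h), (48,i), (48,j)}
  {47, 48} × {h, i} = {(47,h), (47,i), (48,h), (48,i)}
  {46, 47, 48} × {h, i} = {(46,h), (46,i), (47,h), (47,i), (48,h), (48,i)}
  {47, 48} × {h, i, j} = {(47,h), (47,i), (47,j), (48,h), (48,i), (48,j)}
  {46, 47, 48} × {h, i, j} = {(46,h), (46,i), (46,j), (47,h), (47,i), (47,j), (48,h), (48,i), (48,j)}
These 10 distinct sets form the basis B.
Close under arbitrary unions to get τ_{X×Y}; counting gives |τ_{X×Y}| = 16.


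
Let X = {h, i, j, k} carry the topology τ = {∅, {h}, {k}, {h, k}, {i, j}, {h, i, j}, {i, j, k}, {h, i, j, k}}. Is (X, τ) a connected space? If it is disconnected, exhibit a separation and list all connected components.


(X, τ) is disconnected; components = [{h}, {k}, {i, j}].

Find clopen sets (U ∈ τ with X ∖ U ∈ τ):
  U = ∅, X ∖ U = {h, i, j, k} — both open, so U is clopen.
  U = {h}, X ∖ U = {i, j, k} — both open, so U is clopen.
  U = {k}, X ∖ U = {h, i, j} — both open, so U is clopen.
  U = {h, k}, X ∖ U = {i, j} — both open, so U is clopen.
  U = {i, j}, X ∖ U = {h, k} — both open, so U is clopen.
  U = {h, i, j}, X ∖ U = {k} — both open, so U is clopen.
  U = {i, j, k}, X ∖ U = {h} — both open, so U is clopen.
  U = {h, i, j, k}, X ∖ U = ∅ — both open, so U is clopen.
Nontrivial clopen(s) exist: e.g. {i, j}. So (X, τ) is disconnected.
Compute connected components by grouping points that agree on all clopens:
  component: {h}
  component: {k}
  component: {i, j}


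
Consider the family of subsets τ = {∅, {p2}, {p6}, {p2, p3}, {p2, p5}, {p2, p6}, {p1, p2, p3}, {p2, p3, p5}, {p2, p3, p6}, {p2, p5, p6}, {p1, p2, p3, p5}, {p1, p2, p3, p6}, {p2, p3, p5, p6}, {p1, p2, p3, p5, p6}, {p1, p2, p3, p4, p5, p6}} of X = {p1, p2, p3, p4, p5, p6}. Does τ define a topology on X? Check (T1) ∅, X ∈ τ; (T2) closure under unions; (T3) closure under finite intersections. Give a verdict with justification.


τ IS a topology on X.

Axiom (T1): ∅ ∈ τ? Yes; X ∈ τ? Yes.
Axiom (T2/T3): check pairwise unions and intersections of members of τ.
All pairwise intersections and unions checked — each lies in τ. Therefore τ satisfies (T1), (T2), (T3): it IS a topology on X.


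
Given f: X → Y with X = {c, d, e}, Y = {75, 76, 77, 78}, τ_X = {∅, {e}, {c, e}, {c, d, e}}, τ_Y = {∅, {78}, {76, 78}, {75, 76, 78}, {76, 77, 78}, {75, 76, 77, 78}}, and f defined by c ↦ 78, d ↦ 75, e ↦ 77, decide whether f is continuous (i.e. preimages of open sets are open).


f is NOT continuous.

Compute f^{-1}(U) for each U ∈ τ_Y:
  U = ∅: f^{-1}(U) = ∅ ∈ τ_X ✓.
  U = {78}: f^{-1}(U) = {c} ∉ τ_X ✗.
  U = {76, 78}: f^{-1}(U) = {c} ∉ τ_X ✗.
  U = {75, 76, 78}: f^{-1}(U) = {c, d} ∉ τ_X ✗.
  U = {76, 77, 78}: f^{-1}(U) = {c, e} ∈ τ_X ✓.
  U = {75, 76, 77, 78}: f^{-1}(U) = {c, d, e} ∈ τ_X ✓.
Found U = {78} with f^{-1}(U) = {c} not in τ_X. Therefore f is NOT continuous.


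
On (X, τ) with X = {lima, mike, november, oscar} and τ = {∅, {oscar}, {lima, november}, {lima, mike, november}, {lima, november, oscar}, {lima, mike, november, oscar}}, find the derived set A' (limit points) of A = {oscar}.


A' = ∅

For each x ∈ X, list the open sets U ∈ τ with x ∈ U, then check whether U ∩ (A ∖ {x}) ≠ ∅ for every such U.
  x = lima: open {lima, november} ∋ x has {lima, november} ∩ (A ∖ {lima}) = ∅, so x is NOT a limit point.
  x = mike: open {lima, mike, november} ∋ x has {lima, mike, november} ∩ (A ∖ {mike}) = ∅, so x is NOT a limit point.
  x = november: open {lima, november} ∋ x has {lima, november} ∩ (A ∖ {november}) = ∅, so x is NOT a limit point.
  x = oscar: open {oscar} ∋ x has {oscar} ∩ (A ∖ {oscar}) = ∅, so x is NOT a limit point.
Collecting: A' = ∅.


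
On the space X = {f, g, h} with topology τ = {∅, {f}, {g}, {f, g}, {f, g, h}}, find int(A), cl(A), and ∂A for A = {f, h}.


int(A) = {f}, cl(A) = {f, h}, ∂A = {h}.

Closed sets in (X, τ) are complements of opens:
  closed(X, τ) = {∅, {h}, {f, h}, {g, h}, {f, g, h}}.
int(A) = ⋃ {U ∈ τ : U ⊆ A}. Opens contained in A: ∅, {f}.
Taking the union of these: int(A) = {f}.
cl(A) = ⋂ {C closed : A ⊆ C}. Closed sets containing A: {f, h}, {f, g, h}.
Intersecting these: cl(A) = {f, h}.
∂A = cl(A) ∖ int(A) = {f, h} ∖ {f} = {h}.


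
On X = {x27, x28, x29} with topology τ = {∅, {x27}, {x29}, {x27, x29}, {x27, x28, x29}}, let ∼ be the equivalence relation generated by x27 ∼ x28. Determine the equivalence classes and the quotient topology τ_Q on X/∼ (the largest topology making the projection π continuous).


X/∼ = {[x27=x28], [x29]}; |τ_Q| = 3.

Equivalence classes: [x27=x28], [x29].
Quotient map π: X → X/∼ sends x27 ↦ [x27=x28], x28 ↦ [x27=x28], x29 ↦ [x29].
For each subset V ⊆ X/∼, compute π^{-1}(V) ⊆ X and check whether π^{-1}(V) ∈ τ. V is open in τ_Q iff π^{-1}(V) ∈ τ.
  V = {}: π^{-1}(V) = ∅ ∈ τ ✓.
  V = {[x27=x28]}: π^{-1}(V) = {x27, x28} ∉ τ ✗.
  V = {[x29]}: π^{-1}(V) = {x29} ∈ τ ✓.
  V = {[x27=x28], [x29]}: π^{-1}(V) = {x27, x28, x29} ∈ τ ✓.
Open sets in the quotient: τ_Q = {{}, {[x29]}, {[x27=x28], [x29]}} (3 elements).


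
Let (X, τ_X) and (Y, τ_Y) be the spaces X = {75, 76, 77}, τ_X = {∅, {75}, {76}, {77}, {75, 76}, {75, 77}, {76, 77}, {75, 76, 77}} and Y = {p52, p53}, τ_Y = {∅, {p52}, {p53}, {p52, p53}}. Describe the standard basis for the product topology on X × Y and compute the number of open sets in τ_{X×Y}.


Basis B = {∅ × ∅, {75} × {p52}, {75} × {p53}, {76} × {p52}, {76} × {p53}, {77} × {p52}, {77} × {p53}, {75} × {p52, p53}, {75, 76} × {p52}, {75, 77} × {p52}, {75, 76} × {p53}, {75, 77} × {p53}, {76} × {p52, p53}, {76, 77} × {p52}, {76, 77} × {p53}, {77} × {p52, p53}, {75, 76, 77} × {p52}, {75, 76, 77} × {p53}, {75, 76} × {p52, p53}, {75, 77} × {p52, p53}, {76, 77} × {p52, p53}, {75, 76, 77} × {p52, p53}}; |τ_{X×Y}| = 64.

Enumerate products U × V with U ∈ τ_X, V ∈ τ_Y (deduplicated):
  ∅ × ∅ = {} (∅)
  {75} × {p52} = {(75,p52)}
  {75} × {p53} = {(75,p53)}
  {76} × {p52} = {(76,p52)}
  {76} × {p53} = {(76,p53)}
  {77} × {p52} = {(77,p52)}
  {77} × {p53} = {(77,p53)}
  {75} × {p52, p53} = {(75,p52), (75,p53)}
  {75, 76} × {p52} = {(75,p52), (76,p52)}
  {75, 77} × {p52} = {(75,p52), (77,p52)}
  {75, 76} × {p53} = {(75,p53), (76,p53)}
  {75, 77} × {p53} = {(75,p53), (77,p53)}
  {76} × {p52, p53} = {(76,p52), (76,p53)}
  {76, 77} × {p52} = {(76,p52), (77,p52)}
  {76, 77} × {p53} = {(76,p53), (77,p53)}
  {77} × {p52, p53} = {(77,p52), (77,p53)}
  {75, 76, 77} × {p52} = {(75,p52), (76,p52), (77,p52)}
  {75, 76, 77} × {p53} = {(75,p53), (76,p53), (77,p53)}
  {75, 76} × {p52, p53} = {(75,p52), (75,p53), (76,p52), (76,p53)}
  {75, 77} × {p52, p53} = {(75,p52), (75,p53), (77,p52), (77,p53)}
  {76, 77} × {p52, p53} = {(76,p52), (76,p53), (77,p52), (77,p53)}
  {75, 76, 77} × {p52, p53} = {(75,p52), (75,p53), (76,p52), (76,p53), (77,p52), (77,p53)}
These 22 distinct sets form the basis B.
Close under arbitrary unions to get τ_{X×Y}; counting gives |τ_{X×Y}| = 64.


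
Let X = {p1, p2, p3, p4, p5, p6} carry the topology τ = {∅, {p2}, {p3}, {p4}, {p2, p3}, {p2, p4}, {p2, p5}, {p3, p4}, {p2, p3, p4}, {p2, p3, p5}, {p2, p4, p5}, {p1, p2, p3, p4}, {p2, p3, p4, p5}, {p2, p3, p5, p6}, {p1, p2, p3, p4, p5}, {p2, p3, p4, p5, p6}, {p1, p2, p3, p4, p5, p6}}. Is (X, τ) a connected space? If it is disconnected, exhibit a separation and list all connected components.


(X, τ) is connected.

Find clopen sets (U ∈ τ with X ∖ U ∈ τ):
  U = ∅, X ∖ U = {p1, p2, p3, p4, p5, p6} — both open, so U is clopen.
  U = {p1, p2, p3, p4, p5, p6}, X ∖ U = ∅ — both open, so U is clopen.
Only trivial clopens (∅ and X) exist, so (X, τ) is connected.
Compute connected components by grouping points that agree on all clopens:
  component: {p1, p2, p3, p4, p5, p6}


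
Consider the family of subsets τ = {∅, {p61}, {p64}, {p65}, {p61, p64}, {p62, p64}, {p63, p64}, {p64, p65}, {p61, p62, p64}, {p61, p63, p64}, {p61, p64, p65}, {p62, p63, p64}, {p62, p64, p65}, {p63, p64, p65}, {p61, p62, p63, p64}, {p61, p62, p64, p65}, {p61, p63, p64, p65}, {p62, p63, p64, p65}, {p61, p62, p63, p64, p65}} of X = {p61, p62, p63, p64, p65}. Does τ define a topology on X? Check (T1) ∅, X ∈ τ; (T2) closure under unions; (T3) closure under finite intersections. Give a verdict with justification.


τ is NOT a topology on X.

Axiom (T1): ∅ ∈ τ? Yes; X ∈ τ? Yes.
Axiom (T2/T3): check pairwise unions and intersections of members of τ.
Counterexample for (T2): {p61} ∪ {p65} = {p61, p65} ∉ τ. Therefore τ is NOT a topology.
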